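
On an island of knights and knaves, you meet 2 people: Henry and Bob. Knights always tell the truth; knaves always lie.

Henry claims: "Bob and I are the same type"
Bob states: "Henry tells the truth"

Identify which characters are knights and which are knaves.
Henry is a knight.
Bob is a knight.

Verification:
- Henry (knight) says "Bob and I are the same type" - this is TRUE because Henry is a knight and Bob is a knight.
- Bob (knight) says "Henry tells the truth" - this is TRUE because Henry is a knight.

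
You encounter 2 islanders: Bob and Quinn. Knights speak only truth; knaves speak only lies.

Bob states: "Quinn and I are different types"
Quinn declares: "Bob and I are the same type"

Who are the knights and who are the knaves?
Bob is a knight.
Quinn is a knave.

Verification:
- Bob (knight) says "Quinn and I are different types" - this is TRUE because Bob is a knight and Quinn is a knave.
- Quinn (knave) says "Bob and I are the same type" - this is FALSE (a lie) because Quinn is a knave and Bob is a knight.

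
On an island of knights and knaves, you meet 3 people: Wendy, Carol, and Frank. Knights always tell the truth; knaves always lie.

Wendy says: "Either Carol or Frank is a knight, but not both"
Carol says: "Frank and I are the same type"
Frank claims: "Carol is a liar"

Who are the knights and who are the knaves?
Wendy is a knight.
Carol is a knave.
Frank is a knight.

Verification:
- Wendy (knight) says "Either Carol or Frank is a knight, but not both" - this is TRUE because Carol is a knave and Frank is a knight.
- Carol (knave) says "Frank and I are the same type" - this is FALSE (a lie) because Carol is a knave and Frank is a knight.
- Frank (knight) says "Carol is a liar" - this is TRUE because Carol is a knave.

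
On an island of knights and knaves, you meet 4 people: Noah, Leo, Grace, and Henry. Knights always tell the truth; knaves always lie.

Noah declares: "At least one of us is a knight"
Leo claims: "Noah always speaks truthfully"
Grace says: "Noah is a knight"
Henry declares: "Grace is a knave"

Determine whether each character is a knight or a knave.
Noah is a knight.
Leo is a knight.
Grace is a knight.
Henry is a knave.

Verification:
- Noah (knight) says "At least one of us is a knight" - this is TRUE because Noah, Leo, and Grace are knights.
- Leo (knight) says "Noah always speaks truthfully" - this is TRUE because Noah is a knight.
- Grace (knight) says "Noah is a knight" - this is TRUE because Noah is a knight.
- Henry (knave) says "Grace is a knave" - this is FALSE (a lie) because Grace is a knight.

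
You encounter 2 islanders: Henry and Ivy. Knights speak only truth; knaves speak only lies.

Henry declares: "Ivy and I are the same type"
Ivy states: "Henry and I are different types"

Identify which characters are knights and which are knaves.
Henry is a knave.
Ivy is a knight.

Verification:
- Henry (knave) says "Ivy and I are the same type" - this is FALSE (a lie) because Henry is a knave and Ivy is a knight.
- Ivy (knight) says "Henry and I are different types" - this is TRUE because Ivy is a knight and Henry is a knave.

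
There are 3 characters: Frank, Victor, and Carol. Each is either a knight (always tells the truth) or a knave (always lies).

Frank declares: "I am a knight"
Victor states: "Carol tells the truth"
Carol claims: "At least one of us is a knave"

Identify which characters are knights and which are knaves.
Frank is a knave.
Victor is a knight.
Carol is a knight.

Verification:
- Frank (knave) says "I am a knight" - this is FALSE (a lie) because Frank is a knave.
- Victor (knight) says "Carol tells the truth" - this is TRUE because Carol is a knight.
- Carol (knight) says "At least one of us is a knave" - this is TRUE because Frank is a knave.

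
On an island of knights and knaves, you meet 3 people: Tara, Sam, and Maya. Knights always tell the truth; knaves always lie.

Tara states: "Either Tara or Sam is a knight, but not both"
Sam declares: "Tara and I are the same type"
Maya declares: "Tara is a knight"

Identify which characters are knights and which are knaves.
Tara is a knight.
Sam is a knave.
Maya is a knight.

Verification:
- Tara (knight) says "Either Tara or Sam is a knight, but not both" - this is TRUE because Tara is a knight and Sam is a knave.
- Sam (knave) says "Tara and I are the same type" - this is FALSE (a lie) because Sam is a knave and Tara is a knight.
- Maya (knight) says "Tara is a knight" - this is TRUE because Tara is a knight.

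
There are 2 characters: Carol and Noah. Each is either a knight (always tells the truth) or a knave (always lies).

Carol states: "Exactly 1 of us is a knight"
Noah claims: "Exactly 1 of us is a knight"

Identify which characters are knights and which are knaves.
Carol is a knave.
Noah is a knave.

Verification:
- Carol (knave) says "Exactly 1 of us is a knight" - this is FALSE (a lie) because there are 0 knights.
- Noah (knave) says "Exactly 1 of us is a knight" - this is FALSE (a lie) because there are 0 knights.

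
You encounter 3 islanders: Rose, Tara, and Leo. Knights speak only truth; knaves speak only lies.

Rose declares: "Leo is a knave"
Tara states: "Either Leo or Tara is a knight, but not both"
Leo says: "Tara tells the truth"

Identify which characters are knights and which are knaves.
Rose is a knight.
Tara is a knave.
Leo is a knave.

Verification:
- Rose (knight) says "Leo is a knave" - this is TRUE because Leo is a knave.
- Tara (knave) says "Either Leo or Tara is a knight, but not both" - this is FALSE (a lie) because Leo is a knave and Tara is a knave.
- Leo (knave) says "Tara tells the truth" - this is FALSE (a lie) because Tara is a knave.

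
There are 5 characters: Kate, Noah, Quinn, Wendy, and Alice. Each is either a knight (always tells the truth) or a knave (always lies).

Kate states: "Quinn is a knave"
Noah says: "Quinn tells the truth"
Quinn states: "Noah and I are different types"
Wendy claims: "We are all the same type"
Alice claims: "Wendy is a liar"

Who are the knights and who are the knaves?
Kate is a knight.
Noah is a knave.
Quinn is a knave.
Wendy is a knave.
Alice is a knight.

Verification:
- Kate (knight) says "Quinn is a knave" - this is TRUE because Quinn is a knave.
- Noah (knave) says "Quinn tells the truth" - this is FALSE (a lie) because Quinn is a knave.
- Quinn (knave) says "Noah and I are different types" - this is FALSE (a lie) because Quinn is a knave and Noah is a knave.
- Wendy (knave) says "We are all the same type" - this is FALSE (a lie) because Kate and Alice are knights and Noah, Quinn, and Wendy are knaves.
- Alice (knight) says "Wendy is a liar" - this is TRUE because Wendy is a knave.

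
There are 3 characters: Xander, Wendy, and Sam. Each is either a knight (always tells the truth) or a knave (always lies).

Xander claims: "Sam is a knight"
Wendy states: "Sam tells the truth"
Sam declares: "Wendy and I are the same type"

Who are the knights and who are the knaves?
Xander is a knight.
Wendy is a knight.
Sam is a knight.

Verification:
- Xander (knight) says "Sam is a knight" - this is TRUE because Sam is a knight.
- Wendy (knight) says "Sam tells the truth" - this is TRUE because Sam is a knight.
- Sam (knight) says "Wendy and I are the same type" - this is TRUE because Sam is a knight and Wendy is a knight.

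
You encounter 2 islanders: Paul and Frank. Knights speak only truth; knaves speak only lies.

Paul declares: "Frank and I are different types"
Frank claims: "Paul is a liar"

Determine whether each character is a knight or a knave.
Paul is a knight.
Frank is a knave.

Verification:
- Paul (knight) says "Frank and I are different types" - this is TRUE because Paul is a knight and Frank is a knave.
- Frank (knave) says "Paul is a liar" - this is FALSE (a lie) because Paul is a knight.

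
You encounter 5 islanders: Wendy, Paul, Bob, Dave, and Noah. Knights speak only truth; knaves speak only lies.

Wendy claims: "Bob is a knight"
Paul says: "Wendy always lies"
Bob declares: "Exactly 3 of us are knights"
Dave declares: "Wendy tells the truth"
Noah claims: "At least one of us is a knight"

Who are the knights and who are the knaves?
Wendy is a knave.
Paul is a knight.
Bob is a knave.
Dave is a knave.
Noah is a knight.

Verification:
- Wendy (knave) says "Bob is a knight" - this is FALSE (a lie) because Bob is a knave.
- Paul (knight) says "Wendy always lies" - this is TRUE because Wendy is a knave.
- Bob (knave) says "Exactly 3 of us are knights" - this is FALSE (a lie) because there are 2 knights.
- Dave (knave) says "Wendy tells the truth" - this is FALSE (a lie) because Wendy is a knave.
- Noah (knight) says "At least one of us is a knight" - this is TRUE because Paul and Noah are knights.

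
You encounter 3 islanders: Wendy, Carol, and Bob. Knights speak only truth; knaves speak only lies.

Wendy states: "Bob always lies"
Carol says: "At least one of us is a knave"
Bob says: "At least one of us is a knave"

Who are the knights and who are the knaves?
Wendy is a knave.
Carol is a knight.
Bob is a knight.

Verification:
- Wendy (knave) says "Bob always lies" - this is FALSE (a lie) because Bob is a knight.
- Carol (knight) says "At least one of us is a knave" - this is TRUE because Wendy is a knave.
- Bob (knight) says "At least one of us is a knave" - this is TRUE because Wendy is a knave.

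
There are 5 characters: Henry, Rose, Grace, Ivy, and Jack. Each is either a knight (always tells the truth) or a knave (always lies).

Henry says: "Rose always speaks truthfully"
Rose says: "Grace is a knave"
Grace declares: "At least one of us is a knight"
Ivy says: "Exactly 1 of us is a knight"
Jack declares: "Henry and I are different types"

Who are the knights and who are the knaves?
Henry is a knave.
Rose is a knave.
Grace is a knight.
Ivy is a knave.
Jack is a knight.

Verification:
- Henry (knave) says "Rose always speaks truthfully" - this is FALSE (a lie) because Rose is a knave.
- Rose (knave) says "Grace is a knave" - this is FALSE (a lie) because Grace is a knight.
- Grace (knight) says "At least one of us is a knight" - this is TRUE because Grace and Jack are knights.
- Ivy (knave) says "Exactly 1 of us is a knight" - this is FALSE (a lie) because there are 2 knights.
- Jack (knight) says "Henry and I are different types" - this is TRUE because Jack is a knight and Henry is a knave.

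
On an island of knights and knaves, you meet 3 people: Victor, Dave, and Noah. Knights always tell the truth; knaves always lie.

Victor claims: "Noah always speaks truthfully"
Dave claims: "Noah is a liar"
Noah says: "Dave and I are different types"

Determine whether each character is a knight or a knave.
Victor is a knight.
Dave is a knave.
Noah is a knight.

Verification:
- Victor (knight) says "Noah always speaks truthfully" - this is TRUE because Noah is a knight.
- Dave (knave) says "Noah is a liar" - this is FALSE (a lie) because Noah is a knight.
- Noah (knight) says "Dave and I are different types" - this is TRUE because Noah is a knight and Dave is a knave.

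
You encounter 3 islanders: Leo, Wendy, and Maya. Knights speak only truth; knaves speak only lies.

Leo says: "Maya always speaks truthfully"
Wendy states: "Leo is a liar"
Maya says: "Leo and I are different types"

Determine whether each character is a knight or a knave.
Leo is a knave.
Wendy is a knight.
Maya is a knave.

Verification:
- Leo (knave) says "Maya always speaks truthfully" - this is FALSE (a lie) because Maya is a knave.
- Wendy (knight) says "Leo is a liar" - this is TRUE because Leo is a knave.
- Maya (knave) says "Leo and I are different types" - this is FALSE (a lie) because Maya is a knave and Leo is a knave.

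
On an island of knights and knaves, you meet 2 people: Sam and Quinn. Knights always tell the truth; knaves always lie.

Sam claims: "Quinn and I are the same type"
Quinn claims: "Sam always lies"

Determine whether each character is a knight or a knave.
Sam is a knave.
Quinn is a knight.

Verification:
- Sam (knave) says "Quinn and I are the same type" - this is FALSE (a lie) because Sam is a knave and Quinn is a knight.
- Quinn (knight) says "Sam always lies" - this is TRUE because Sam is a knave.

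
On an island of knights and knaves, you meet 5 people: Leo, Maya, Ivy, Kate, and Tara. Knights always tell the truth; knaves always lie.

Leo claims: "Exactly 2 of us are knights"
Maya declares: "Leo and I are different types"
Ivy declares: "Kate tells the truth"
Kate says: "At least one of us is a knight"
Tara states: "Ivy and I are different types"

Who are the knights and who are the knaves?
Leo is a knave.
Maya is a knave.
Ivy is a knave.
Kate is a knave.
Tara is a knave.

Verification:
- Leo (knave) says "Exactly 2 of us are knights" - this is FALSE (a lie) because there are 0 knights.
- Maya (knave) says "Leo and I are different types" - this is FALSE (a lie) because Maya is a knave and Leo is a knave.
- Ivy (knave) says "Kate tells the truth" - this is FALSE (a lie) because Kate is a knave.
- Kate (knave) says "At least one of us is a knight" - this is FALSE (a lie) because no one is a knight.
- Tara (knave) says "Ivy and I are different types" - this is FALSE (a lie) because Tara is a knave and Ivy is a knave.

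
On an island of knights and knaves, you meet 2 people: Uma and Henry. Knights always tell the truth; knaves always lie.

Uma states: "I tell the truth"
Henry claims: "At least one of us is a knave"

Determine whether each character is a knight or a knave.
Uma is a knave.
Henry is a knight.

Verification:
- Uma (knave) says "I tell the truth" - this is FALSE (a lie) because Uma is a knave.
- Henry (knight) says "At least one of us is a knave" - this is TRUE because Uma is a knave.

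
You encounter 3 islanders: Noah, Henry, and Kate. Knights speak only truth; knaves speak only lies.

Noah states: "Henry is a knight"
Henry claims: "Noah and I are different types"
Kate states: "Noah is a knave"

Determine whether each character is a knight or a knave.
Noah is a knave.
Henry is a knave.
Kate is a knight.

Verification:
- Noah (knave) says "Henry is a knight" - this is FALSE (a lie) because Henry is a knave.
- Henry (knave) says "Noah and I are different types" - this is FALSE (a lie) because Henry is a knave and Noah is a knave.
- Kate (knight) says "Noah is a knave" - this is TRUE because Noah is a knave.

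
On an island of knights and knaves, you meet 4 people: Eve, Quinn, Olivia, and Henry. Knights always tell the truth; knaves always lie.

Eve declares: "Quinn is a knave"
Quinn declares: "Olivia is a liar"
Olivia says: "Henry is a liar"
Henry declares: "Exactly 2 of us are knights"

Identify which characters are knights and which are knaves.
Eve is a knave.
Quinn is a knight.
Olivia is a knave.
Henry is a knight.

Verification:
- Eve (knave) says "Quinn is a knave" - this is FALSE (a lie) because Quinn is a knight.
- Quinn (knight) says "Olivia is a liar" - this is TRUE because Olivia is a knave.
- Olivia (knave) says "Henry is a liar" - this is FALSE (a lie) because Henry is a knight.
- Henry (knight) says "Exactly 2 of us are knights" - this is TRUE because there are 2 knights.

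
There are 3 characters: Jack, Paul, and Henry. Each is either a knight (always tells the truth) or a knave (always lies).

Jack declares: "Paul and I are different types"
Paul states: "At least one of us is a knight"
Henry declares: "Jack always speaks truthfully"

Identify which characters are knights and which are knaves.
Jack is a knave.
Paul is a knave.
Henry is a knave.

Verification:
- Jack (knave) says "Paul and I are different types" - this is FALSE (a lie) because Jack is a knave and Paul is a knave.
- Paul (knave) says "At least one of us is a knight" - this is FALSE (a lie) because no one is a knight.
- Henry (knave) says "Jack always speaks truthfully" - this is FALSE (a lie) because Jack is a knave.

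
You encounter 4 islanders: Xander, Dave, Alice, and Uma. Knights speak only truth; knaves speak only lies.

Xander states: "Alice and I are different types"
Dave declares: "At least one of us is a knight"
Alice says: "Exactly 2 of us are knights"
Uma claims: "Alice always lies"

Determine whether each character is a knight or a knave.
Xander is a knight.
Dave is a knight.
Alice is a knave.
Uma is a knight.

Verification:
- Xander (knight) says "Alice and I are different types" - this is TRUE because Xander is a knight and Alice is a knave.
- Dave (knight) says "At least one of us is a knight" - this is TRUE because Xander, Dave, and Uma are knights.
- Alice (knave) says "Exactly 2 of us are knights" - this is FALSE (a lie) because there are 3 knights.
- Uma (knight) says "Alice always lies" - this is TRUE because Alice is a knave.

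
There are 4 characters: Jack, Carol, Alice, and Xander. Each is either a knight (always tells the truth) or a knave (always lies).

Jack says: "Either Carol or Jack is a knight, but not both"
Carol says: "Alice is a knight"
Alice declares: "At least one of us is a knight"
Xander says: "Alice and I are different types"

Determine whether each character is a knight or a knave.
Jack is a knave.
Carol is a knave.
Alice is a knave.
Xander is a knave.

Verification:
- Jack (knave) says "Either Carol or Jack is a knight, but not both" - this is FALSE (a lie) because Carol is a knave and Jack is a knave.
- Carol (knave) says "Alice is a knight" - this is FALSE (a lie) because Alice is a knave.
- Alice (knave) says "At least one of us is a knight" - this is FALSE (a lie) because no one is a knight.
- Xander (knave) says "Alice and I are different types" - this is FALSE (a lie) because Xander is a knave and Alice is a knave.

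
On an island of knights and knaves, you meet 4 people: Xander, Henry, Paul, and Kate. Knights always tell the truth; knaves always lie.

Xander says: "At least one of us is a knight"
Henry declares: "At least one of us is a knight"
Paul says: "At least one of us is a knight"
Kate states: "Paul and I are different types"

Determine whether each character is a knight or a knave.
Xander is a knave.
Henry is a knave.
Paul is a knave.
Kate is a knave.

Verification:
- Xander (knave) says "At least one of us is a knight" - this is FALSE (a lie) because no one is a knight.
- Henry (knave) says "At least one of us is a knight" - this is FALSE (a lie) because no one is a knight.
- Paul (knave) says "At least one of us is a knight" - this is FALSE (a lie) because no one is a knight.
- Kate (knave) says "Paul and I are different types" - this is FALSE (a lie) because Kate is a knave and Paul is a knave.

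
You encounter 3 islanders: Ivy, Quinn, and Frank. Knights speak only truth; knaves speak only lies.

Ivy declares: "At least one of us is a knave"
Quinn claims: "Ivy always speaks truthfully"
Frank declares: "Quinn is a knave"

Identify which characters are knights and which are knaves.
Ivy is a knight.
Quinn is a knight.
Frank is a knave.

Verification:
- Ivy (knight) says "At least one of us is a knave" - this is TRUE because Frank is a knave.
- Quinn (knight) says "Ivy always speaks truthfully" - this is TRUE because Ivy is a knight.
- Frank (knave) says "Quinn is a knave" - this is FALSE (a lie) because Quinn is a knight.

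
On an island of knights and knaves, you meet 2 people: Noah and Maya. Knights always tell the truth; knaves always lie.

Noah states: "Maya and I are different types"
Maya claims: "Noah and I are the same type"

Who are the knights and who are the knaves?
Noah is a knight.
Maya is a knave.

Verification:
- Noah (knight) says "Maya and I are different types" - this is TRUE because Noah is a knight and Maya is a knave.
- Maya (knave) says "Noah and I are the same type" - this is FALSE (a lie) because Maya is a knave and Noah is a knight.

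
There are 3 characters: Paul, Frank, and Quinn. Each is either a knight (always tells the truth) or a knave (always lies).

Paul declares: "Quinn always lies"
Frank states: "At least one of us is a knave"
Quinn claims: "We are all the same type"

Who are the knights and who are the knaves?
Paul is a knight.
Frank is a knight.
Quinn is a knave.

Verification:
- Paul (knight) says "Quinn always lies" - this is TRUE because Quinn is a knave.
- Frank (knight) says "At least one of us is a knave" - this is TRUE because Quinn is a knave.
- Quinn (knave) says "We are all the same type" - this is FALSE (a lie) because Paul and Frank are knights and Quinn is a knave.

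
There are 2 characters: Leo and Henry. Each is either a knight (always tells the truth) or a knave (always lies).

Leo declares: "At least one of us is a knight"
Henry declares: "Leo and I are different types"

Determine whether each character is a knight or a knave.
Leo is a knave.
Henry is a knave.

Verification:
- Leo (knave) says "At least one of us is a knight" - this is FALSE (a lie) because no one is a knight.
- Henry (knave) says "Leo and I are different types" - this is FALSE (a lie) because Henry is a knave and Leo is a knave.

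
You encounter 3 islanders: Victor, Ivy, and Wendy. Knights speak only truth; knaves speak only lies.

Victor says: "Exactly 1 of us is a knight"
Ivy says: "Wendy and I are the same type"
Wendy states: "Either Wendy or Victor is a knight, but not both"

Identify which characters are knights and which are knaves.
Victor is a knave.
Ivy is a knight.
Wendy is a knight.

Verification:
- Victor (knave) says "Exactly 1 of us is a knight" - this is FALSE (a lie) because there are 2 knights.
- Ivy (knight) says "Wendy and I are the same type" - this is TRUE because Ivy is a knight and Wendy is a knight.
- Wendy (knight) says "Either Wendy or Victor is a knight, but not both" - this is TRUE because Wendy is a knight and Victor is a knave.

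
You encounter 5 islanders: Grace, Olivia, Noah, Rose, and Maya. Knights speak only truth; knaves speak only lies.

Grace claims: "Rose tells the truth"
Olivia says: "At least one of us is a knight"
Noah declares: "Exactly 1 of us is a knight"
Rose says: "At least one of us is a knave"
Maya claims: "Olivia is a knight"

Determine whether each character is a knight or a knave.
Grace is a knight.
Olivia is a knight.
Noah is a knave.
Rose is a knight.
Maya is a knight.

Verification:
- Grace (knight) says "Rose tells the truth" - this is TRUE because Rose is a knight.
- Olivia (knight) says "At least one of us is a knight" - this is TRUE because Grace, Olivia, Rose, and Maya are knights.
- Noah (knave) says "Exactly 1 of us is a knight" - this is FALSE (a lie) because there are 4 knights.
- Rose (knight) says "At least one of us is a knave" - this is TRUE because Noah is a knave.
- Maya (knight) says "Olivia is a knight" - this is TRUE because Olivia is a knight.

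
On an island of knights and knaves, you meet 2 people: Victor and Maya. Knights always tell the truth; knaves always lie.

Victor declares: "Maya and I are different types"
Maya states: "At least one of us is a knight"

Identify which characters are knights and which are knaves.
Victor is a knave.
Maya is a knave.

Verification:
- Victor (knave) says "Maya and I are different types" - this is FALSE (a lie) because Victor is a knave and Maya is a knave.
- Maya (knave) says "At least one of us is a knight" - this is FALSE (a lie) because no one is a knight.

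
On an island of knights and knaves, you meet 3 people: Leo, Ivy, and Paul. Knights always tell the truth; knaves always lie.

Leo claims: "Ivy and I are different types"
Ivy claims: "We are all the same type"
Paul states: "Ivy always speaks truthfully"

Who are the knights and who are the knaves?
Leo is a knight.
Ivy is a knave.
Paul is a knave.

Verification:
- Leo (knight) says "Ivy and I are different types" - this is TRUE because Leo is a knight and Ivy is a knave.
- Ivy (knave) says "We are all the same type" - this is FALSE (a lie) because Leo is a knight and Ivy and Paul are knaves.
- Paul (knave) says "Ivy always speaks truthfully" - this is FALSE (a lie) because Ivy is a knave.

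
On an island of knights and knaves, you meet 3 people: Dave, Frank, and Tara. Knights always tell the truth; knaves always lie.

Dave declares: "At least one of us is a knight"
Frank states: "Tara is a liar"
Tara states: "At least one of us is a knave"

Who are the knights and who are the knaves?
Dave is a knight.
Frank is a knave.
Tara is a knight.

Verification:
- Dave (knight) says "At least one of us is a knight" - this is TRUE because Dave and Tara are knights.
- Frank (knave) says "Tara is a liar" - this is FALSE (a lie) because Tara is a knight.
- Tara (knight) says "At least one of us is a knave" - this is TRUE because Frank is a knave.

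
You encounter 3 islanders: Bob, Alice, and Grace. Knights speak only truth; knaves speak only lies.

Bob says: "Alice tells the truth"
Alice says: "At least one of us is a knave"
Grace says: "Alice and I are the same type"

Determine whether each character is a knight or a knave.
Bob is a knight.
Alice is a knight.
Grace is a knave.

Verification:
- Bob (knight) says "Alice tells the truth" - this is TRUE because Alice is a knight.
- Alice (knight) says "At least one of us is a knave" - this is TRUE because Grace is a knave.
- Grace (knave) says "Alice and I are the same type" - this is FALSE (a lie) because Grace is a knave and Alice is a knight.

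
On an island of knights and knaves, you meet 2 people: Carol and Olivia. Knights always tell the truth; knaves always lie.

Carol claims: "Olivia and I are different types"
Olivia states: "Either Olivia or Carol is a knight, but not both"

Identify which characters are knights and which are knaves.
Carol is a knave.
Olivia is a knave.

Verification:
- Carol (knave) says "Olivia and I are different types" - this is FALSE (a lie) because Carol is a knave and Olivia is a knave.
- Olivia (knave) says "Either Olivia or Carol is a knight, but not both" - this is FALSE (a lie) because Olivia is a knave and Carol is a knave.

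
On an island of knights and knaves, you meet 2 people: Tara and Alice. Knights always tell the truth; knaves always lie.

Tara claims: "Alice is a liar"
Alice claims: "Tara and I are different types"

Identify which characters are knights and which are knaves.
Tara is a knave.
Alice is a knight.

Verification:
- Tara (knave) says "Alice is a liar" - this is FALSE (a lie) because Alice is a knight.
- Alice (knight) says "Tara and I are different types" - this is TRUE because Alice is a knight and Tara is a knave.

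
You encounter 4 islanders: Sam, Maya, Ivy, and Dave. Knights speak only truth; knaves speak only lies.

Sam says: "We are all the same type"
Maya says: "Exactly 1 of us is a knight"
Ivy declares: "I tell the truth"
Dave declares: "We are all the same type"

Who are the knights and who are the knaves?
Sam is a knave.
Maya is a knight.
Ivy is a knave.
Dave is a knave.

Verification:
- Sam (knave) says "We are all the same type" - this is FALSE (a lie) because Maya is a knight and Sam, Ivy, and Dave are knaves.
- Maya (knight) says "Exactly 1 of us is a knight" - this is TRUE because there are 1 knights.
- Ivy (knave) says "I tell the truth" - this is FALSE (a lie) because Ivy is a knave.
- Dave (knave) says "We are all the same type" - this is FALSE (a lie) because Maya is a knight and Sam, Ivy, and Dave are knaves.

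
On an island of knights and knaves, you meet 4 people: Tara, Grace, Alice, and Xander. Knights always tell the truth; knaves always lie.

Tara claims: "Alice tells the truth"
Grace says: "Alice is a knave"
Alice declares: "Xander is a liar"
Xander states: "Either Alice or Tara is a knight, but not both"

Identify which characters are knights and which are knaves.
Tara is a knight.
Grace is a knave.
Alice is a knight.
Xander is a knave.

Verification:
- Tara (knight) says "Alice tells the truth" - this is TRUE because Alice is a knight.
- Grace (knave) says "Alice is a knave" - this is FALSE (a lie) because Alice is a knight.
- Alice (knight) says "Xander is a liar" - this is TRUE because Xander is a knave.
- Xander (knave) says "Either Alice or Tara is a knight, but not both" - this is FALSE (a lie) because Alice is a knight and Tara is a knight.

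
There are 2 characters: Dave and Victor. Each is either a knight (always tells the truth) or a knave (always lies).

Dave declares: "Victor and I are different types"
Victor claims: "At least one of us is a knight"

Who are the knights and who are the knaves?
Dave is a knave.
Victor is a knave.

Verification:
- Dave (knave) says "Victor and I are different types" - this is FALSE (a lie) because Dave is a knave and Victor is a knave.
- Victor (knave) says "At least one of us is a knight" - this is FALSE (a lie) because no one is a knight.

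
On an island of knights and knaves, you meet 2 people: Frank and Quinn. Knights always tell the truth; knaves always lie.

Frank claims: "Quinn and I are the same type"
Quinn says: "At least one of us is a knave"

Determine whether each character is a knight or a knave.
Frank is a knave.
Quinn is a knight.

Verification:
- Frank (knave) says "Quinn and I are the same type" - this is FALSE (a lie) because Frank is a knave and Quinn is a knight.
- Quinn (knight) says "At least one of us is a knave" - this is TRUE because Frank is a knave.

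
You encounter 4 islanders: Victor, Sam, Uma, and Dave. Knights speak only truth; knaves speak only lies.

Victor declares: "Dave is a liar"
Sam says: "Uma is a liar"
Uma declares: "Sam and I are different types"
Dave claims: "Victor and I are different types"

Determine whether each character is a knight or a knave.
Victor is a knave.
Sam is a knave.
Uma is a knight.
Dave is a knight.

Verification:
- Victor (knave) says "Dave is a liar" - this is FALSE (a lie) because Dave is a knight.
- Sam (knave) says "Uma is a liar" - this is FALSE (a lie) because Uma is a knight.
- Uma (knight) says "Sam and I are different types" - this is TRUE because Uma is a knight and Sam is a knave.
- Dave (knight) says "Victor and I are different types" - this is TRUE because Dave is a knight and Victor is a knave.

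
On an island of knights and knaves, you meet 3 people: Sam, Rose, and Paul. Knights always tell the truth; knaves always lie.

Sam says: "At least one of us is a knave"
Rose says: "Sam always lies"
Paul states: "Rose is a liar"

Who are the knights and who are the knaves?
Sam is a knight.
Rose is a knave.
Paul is a knight.

Verification:
- Sam (knight) says "At least one of us is a knave" - this is TRUE because Rose is a knave.
- Rose (knave) says "Sam always lies" - this is FALSE (a lie) because Sam is a knight.
- Paul (knight) says "Rose is a liar" - this is TRUE because Rose is a knave.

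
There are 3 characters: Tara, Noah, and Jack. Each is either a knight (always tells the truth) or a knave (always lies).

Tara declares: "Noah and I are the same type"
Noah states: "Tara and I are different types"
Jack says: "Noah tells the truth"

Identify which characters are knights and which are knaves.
Tara is a knave.
Noah is a knight.
Jack is a knight.

Verification:
- Tara (knave) says "Noah and I are the same type" - this is FALSE (a lie) because Tara is a knave and Noah is a knight.
- Noah (knight) says "Tara and I are different types" - this is TRUE because Noah is a knight and Tara is a knave.
- Jack (knight) says "Noah tells the truth" - this is TRUE because Noah is a knight.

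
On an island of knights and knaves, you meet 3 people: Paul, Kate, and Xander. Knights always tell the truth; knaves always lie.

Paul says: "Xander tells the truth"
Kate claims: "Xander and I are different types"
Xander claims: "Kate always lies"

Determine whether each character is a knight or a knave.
Paul is a knave.
Kate is a knight.
Xander is a knave.

Verification:
- Paul (knave) says "Xander tells the truth" - this is FALSE (a lie) because Xander is a knave.
- Kate (knight) says "Xander and I are different types" - this is TRUE because Kate is a knight and Xander is a knave.
- Xander (knave) says "Kate always lies" - this is FALSE (a lie) because Kate is a knight.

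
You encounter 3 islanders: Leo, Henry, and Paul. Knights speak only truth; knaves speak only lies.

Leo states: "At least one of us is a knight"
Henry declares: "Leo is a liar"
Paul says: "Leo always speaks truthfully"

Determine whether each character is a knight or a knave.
Leo is a knight.
Henry is a knave.
Paul is a knight.

Verification:
- Leo (knight) says "At least one of us is a knight" - this is TRUE because Leo and Paul are knights.
- Henry (knave) says "Leo is a liar" - this is FALSE (a lie) because Leo is a knight.
- Paul (knight) says "Leo always speaks truthfully" - this is TRUE because Leo is a knight.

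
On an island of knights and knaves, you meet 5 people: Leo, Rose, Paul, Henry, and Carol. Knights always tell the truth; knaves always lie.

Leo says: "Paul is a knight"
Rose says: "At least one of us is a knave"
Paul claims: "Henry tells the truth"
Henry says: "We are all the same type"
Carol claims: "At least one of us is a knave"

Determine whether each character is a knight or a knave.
Leo is a knave.
Rose is a knight.
Paul is a knave.
Henry is a knave.
Carol is a knight.

Verification:
- Leo (knave) says "Paul is a knight" - this is FALSE (a lie) because Paul is a knave.
- Rose (knight) says "At least one of us is a knave" - this is TRUE because Leo, Paul, and Henry are knaves.
- Paul (knave) says "Henry tells the truth" - this is FALSE (a lie) because Henry is a knave.
- Henry (knave) says "We are all the same type" - this is FALSE (a lie) because Rose and Carol are knights and Leo, Paul, and Henry are knaves.
- Carol (knight) says "At least one of us is a knave" - this is TRUE because Leo, Paul, and Henry are knaves.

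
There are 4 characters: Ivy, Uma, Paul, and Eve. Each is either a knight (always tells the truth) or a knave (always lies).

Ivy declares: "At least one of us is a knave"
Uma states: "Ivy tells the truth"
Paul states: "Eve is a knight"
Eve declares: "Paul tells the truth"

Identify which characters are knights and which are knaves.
Ivy is a knight.
Uma is a knight.
Paul is a knave.
Eve is a knave.

Verification:
- Ivy (knight) says "At least one of us is a knave" - this is TRUE because Paul and Eve are knaves.
- Uma (knight) says "Ivy tells the truth" - this is TRUE because Ivy is a knight.
- Paul (knave) says "Eve is a knight" - this is FALSE (a lie) because Eve is a knave.
- Eve (knave) says "Paul tells the truth" - this is FALSE (a lie) because Paul is a knave.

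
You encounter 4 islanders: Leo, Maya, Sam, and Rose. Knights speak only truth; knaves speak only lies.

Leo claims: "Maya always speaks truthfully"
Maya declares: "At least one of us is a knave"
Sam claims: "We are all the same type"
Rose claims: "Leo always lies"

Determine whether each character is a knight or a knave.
Leo is a knight.
Maya is a knight.
Sam is a knave.
Rose is a knave.

Verification:
- Leo (knight) says "Maya always speaks truthfully" - this is TRUE because Maya is a knight.
- Maya (knight) says "At least one of us is a knave" - this is TRUE because Sam and Rose are knaves.
- Sam (knave) says "We are all the same type" - this is FALSE (a lie) because Leo and Maya are knights and Sam and Rose are knaves.
- Rose (knave) says "Leo always lies" - this is FALSE (a lie) because Leo is a knight.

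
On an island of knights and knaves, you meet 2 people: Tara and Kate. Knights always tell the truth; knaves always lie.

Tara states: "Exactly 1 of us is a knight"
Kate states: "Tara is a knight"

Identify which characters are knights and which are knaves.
Tara is a knave.
Kate is a knave.

Verification:
- Tara (knave) says "Exactly 1 of us is a knight" - this is FALSE (a lie) because there are 0 knights.
- Kate (knave) says "Tara is a knight" - this is FALSE (a lie) because Tara is a knave.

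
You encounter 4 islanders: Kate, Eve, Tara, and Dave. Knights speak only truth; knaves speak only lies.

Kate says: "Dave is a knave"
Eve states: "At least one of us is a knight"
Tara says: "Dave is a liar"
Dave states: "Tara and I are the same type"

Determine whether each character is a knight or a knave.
Kate is a knight.
Eve is a knight.
Tara is a knight.
Dave is a knave.

Verification:
- Kate (knight) says "Dave is a knave" - this is TRUE because Dave is a knave.
- Eve (knight) says "At least one of us is a knight" - this is TRUE because Kate, Eve, and Tara are knights.
- Tara (knight) says "Dave is a liar" - this is TRUE because Dave is a knave.
- Dave (knave) says "Tara and I are the same type" - this is FALSE (a lie) because Dave is a knave and Tara is a knight.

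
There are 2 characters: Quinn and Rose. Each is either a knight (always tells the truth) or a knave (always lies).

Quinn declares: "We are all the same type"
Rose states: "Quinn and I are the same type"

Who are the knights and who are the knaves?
Quinn is a knight.
Rose is a knight.

Verification:
- Quinn (knight) says "We are all the same type" - this is TRUE because Quinn and Rose are knights.
- Rose (knight) says "Quinn and I are the same type" - this is TRUE because Rose is a knight and Quinn is a knight.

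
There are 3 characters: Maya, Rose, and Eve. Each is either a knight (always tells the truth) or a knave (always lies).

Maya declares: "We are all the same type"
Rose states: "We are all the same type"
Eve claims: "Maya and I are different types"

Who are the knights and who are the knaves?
Maya is a knave.
Rose is a knave.
Eve is a knight.

Verification:
- Maya (knave) says "We are all the same type" - this is FALSE (a lie) because Eve is a knight and Maya and Rose are knaves.
- Rose (knave) says "We are all the same type" - this is FALSE (a lie) because Eve is a knight and Maya and Rose are knaves.
- Eve (knight) says "Maya and I are different types" - this is TRUE because Eve is a knight and Maya is a knave.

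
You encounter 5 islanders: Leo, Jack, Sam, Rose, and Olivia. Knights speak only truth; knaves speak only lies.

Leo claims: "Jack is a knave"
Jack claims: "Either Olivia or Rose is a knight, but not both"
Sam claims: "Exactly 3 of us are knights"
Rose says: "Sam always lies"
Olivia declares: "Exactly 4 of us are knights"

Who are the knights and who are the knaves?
Leo is a knave.
Jack is a knight.
Sam is a knave.
Rose is a knight.
Olivia is a knave.

Verification:
- Leo (knave) says "Jack is a knave" - this is FALSE (a lie) because Jack is a knight.
- Jack (knight) says "Either Olivia or Rose is a knight, but not both" - this is TRUE because Olivia is a knave and Rose is a knight.
- Sam (knave) says "Exactly 3 of us are knights" - this is FALSE (a lie) because there are 2 knights.
- Rose (knight) says "Sam always lies" - this is TRUE because Sam is a knave.
- Olivia (knave) says "Exactly 4 of us are knights" - this is FALSE (a lie) because there are 2 knights.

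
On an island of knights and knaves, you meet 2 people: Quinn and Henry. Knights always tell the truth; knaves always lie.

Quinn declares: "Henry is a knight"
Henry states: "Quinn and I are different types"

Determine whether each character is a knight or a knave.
Quinn is a knave.
Henry is a knave.

Verification:
- Quinn (knave) says "Henry is a knight" - this is FALSE (a lie) because Henry is a knave.
- Henry (knave) says "Quinn and I are different types" - this is FALSE (a lie) because Henry is a knave and Quinn is a knave.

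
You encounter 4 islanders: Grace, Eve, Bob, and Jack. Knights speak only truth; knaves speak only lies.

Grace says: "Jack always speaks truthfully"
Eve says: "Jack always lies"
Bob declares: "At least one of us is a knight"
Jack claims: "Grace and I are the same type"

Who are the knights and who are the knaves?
Grace is a knight.
Eve is a knave.
Bob is a knight.
Jack is a knight.

Verification:
- Grace (knight) says "Jack always speaks truthfully" - this is TRUE because Jack is a knight.
- Eve (knave) says "Jack always lies" - this is FALSE (a lie) because Jack is a knight.
- Bob (knight) says "At least one of us is a knight" - this is TRUE because Grace, Bob, and Jack are knights.
- Jack (knight) says "Grace and I are the same type" - this is TRUE because Jack is a knight and Grace is a knight.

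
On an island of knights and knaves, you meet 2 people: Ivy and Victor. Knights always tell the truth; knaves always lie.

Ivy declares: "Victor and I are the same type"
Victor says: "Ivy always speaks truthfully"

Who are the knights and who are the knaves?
Ivy is a knight.
Victor is a knight.

Verification:
- Ivy (knight) says "Victor and I are the same type" - this is TRUE because Ivy is a knight and Victor is a knight.
- Victor (knight) says "Ivy always speaks truthfully" - this is TRUE because Ivy is a knight.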